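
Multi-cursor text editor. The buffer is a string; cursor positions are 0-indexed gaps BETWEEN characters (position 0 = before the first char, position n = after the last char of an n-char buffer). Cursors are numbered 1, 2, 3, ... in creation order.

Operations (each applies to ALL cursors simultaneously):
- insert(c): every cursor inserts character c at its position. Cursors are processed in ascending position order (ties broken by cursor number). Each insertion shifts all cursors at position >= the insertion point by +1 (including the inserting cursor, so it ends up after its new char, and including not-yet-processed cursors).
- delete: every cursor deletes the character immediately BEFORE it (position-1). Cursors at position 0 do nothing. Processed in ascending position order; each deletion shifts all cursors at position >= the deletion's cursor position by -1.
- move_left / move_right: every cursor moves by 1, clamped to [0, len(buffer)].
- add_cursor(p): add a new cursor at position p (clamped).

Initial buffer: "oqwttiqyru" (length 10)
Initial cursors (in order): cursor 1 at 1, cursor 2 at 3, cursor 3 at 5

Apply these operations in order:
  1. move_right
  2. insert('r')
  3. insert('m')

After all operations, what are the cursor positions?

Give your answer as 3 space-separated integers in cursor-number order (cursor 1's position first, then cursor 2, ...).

Answer: 4 8 12

Derivation:
After op 1 (move_right): buffer="oqwttiqyru" (len 10), cursors c1@2 c2@4 c3@6, authorship ..........
After op 2 (insert('r')): buffer="oqrwtrtirqyru" (len 13), cursors c1@3 c2@6 c3@9, authorship ..1..2..3....
After op 3 (insert('m')): buffer="oqrmwtrmtirmqyru" (len 16), cursors c1@4 c2@8 c3@12, authorship ..11..22..33....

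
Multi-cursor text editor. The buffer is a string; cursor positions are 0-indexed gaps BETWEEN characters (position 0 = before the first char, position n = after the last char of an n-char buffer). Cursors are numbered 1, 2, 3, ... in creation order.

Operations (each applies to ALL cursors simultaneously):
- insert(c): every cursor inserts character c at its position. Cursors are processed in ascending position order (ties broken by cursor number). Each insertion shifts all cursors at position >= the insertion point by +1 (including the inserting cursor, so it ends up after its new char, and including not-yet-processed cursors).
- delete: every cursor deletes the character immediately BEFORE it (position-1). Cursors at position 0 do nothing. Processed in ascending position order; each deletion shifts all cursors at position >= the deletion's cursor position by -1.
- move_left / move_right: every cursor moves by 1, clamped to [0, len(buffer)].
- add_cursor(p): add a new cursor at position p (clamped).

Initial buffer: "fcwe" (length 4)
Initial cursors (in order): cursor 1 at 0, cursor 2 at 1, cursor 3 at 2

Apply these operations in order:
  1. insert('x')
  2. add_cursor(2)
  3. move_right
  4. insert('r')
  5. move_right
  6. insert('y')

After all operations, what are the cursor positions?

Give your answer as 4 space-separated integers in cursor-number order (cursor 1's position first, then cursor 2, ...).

Answer: 5 11 15 8

Derivation:
After op 1 (insert('x')): buffer="xfxcxwe" (len 7), cursors c1@1 c2@3 c3@5, authorship 1.2.3..
After op 2 (add_cursor(2)): buffer="xfxcxwe" (len 7), cursors c1@1 c4@2 c2@3 c3@5, authorship 1.2.3..
After op 3 (move_right): buffer="xfxcxwe" (len 7), cursors c1@2 c4@3 c2@4 c3@6, authorship 1.2.3..
After op 4 (insert('r')): buffer="xfrxrcrxwre" (len 11), cursors c1@3 c4@5 c2@7 c3@10, authorship 1.124.23.3.
After op 5 (move_right): buffer="xfrxrcrxwre" (len 11), cursors c1@4 c4@6 c2@8 c3@11, authorship 1.124.23.3.
After op 6 (insert('y')): buffer="xfrxyrcyrxywrey" (len 15), cursors c1@5 c4@8 c2@11 c3@15, authorship 1.1214.4232.3.3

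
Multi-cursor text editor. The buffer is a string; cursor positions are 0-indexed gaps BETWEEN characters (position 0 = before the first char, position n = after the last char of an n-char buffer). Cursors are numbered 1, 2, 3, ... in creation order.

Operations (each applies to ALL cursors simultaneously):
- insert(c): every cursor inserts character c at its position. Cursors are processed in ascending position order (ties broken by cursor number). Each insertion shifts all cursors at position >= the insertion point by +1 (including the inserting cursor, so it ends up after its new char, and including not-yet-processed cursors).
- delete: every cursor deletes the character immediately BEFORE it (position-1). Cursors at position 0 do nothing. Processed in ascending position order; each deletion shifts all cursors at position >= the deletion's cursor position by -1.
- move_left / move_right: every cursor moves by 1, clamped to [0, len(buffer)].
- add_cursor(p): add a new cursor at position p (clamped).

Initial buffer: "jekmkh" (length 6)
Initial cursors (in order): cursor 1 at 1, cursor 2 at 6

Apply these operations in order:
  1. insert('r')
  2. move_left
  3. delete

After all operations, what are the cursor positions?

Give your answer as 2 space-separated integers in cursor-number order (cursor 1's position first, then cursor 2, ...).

After op 1 (insert('r')): buffer="jrekmkhr" (len 8), cursors c1@2 c2@8, authorship .1.....2
After op 2 (move_left): buffer="jrekmkhr" (len 8), cursors c1@1 c2@7, authorship .1.....2
After op 3 (delete): buffer="rekmkr" (len 6), cursors c1@0 c2@5, authorship 1....2

Answer: 0 5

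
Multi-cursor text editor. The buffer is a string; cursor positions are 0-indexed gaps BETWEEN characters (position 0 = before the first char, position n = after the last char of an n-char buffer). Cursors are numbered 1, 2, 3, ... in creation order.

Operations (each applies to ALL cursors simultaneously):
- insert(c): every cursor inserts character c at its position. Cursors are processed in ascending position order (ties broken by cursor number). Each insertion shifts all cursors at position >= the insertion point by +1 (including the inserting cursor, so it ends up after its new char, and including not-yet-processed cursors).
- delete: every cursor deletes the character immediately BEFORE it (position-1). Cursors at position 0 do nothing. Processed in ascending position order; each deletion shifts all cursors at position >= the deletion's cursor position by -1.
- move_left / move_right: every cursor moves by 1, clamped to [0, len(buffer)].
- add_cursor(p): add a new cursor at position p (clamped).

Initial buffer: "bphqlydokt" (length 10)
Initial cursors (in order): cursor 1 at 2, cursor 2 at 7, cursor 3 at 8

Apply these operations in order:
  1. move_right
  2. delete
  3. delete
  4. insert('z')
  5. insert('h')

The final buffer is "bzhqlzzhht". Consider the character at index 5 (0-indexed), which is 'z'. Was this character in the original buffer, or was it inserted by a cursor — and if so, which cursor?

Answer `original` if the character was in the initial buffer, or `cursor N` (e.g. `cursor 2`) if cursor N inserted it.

Answer: cursor 2

Derivation:
After op 1 (move_right): buffer="bphqlydokt" (len 10), cursors c1@3 c2@8 c3@9, authorship ..........
After op 2 (delete): buffer="bpqlydt" (len 7), cursors c1@2 c2@6 c3@6, authorship .......
After op 3 (delete): buffer="bqlt" (len 4), cursors c1@1 c2@3 c3@3, authorship ....
After op 4 (insert('z')): buffer="bzqlzzt" (len 7), cursors c1@2 c2@6 c3@6, authorship .1..23.
After op 5 (insert('h')): buffer="bzhqlzzhht" (len 10), cursors c1@3 c2@9 c3@9, authorship .11..2323.
Authorship (.=original, N=cursor N): . 1 1 . . 2 3 2 3 .
Index 5: author = 2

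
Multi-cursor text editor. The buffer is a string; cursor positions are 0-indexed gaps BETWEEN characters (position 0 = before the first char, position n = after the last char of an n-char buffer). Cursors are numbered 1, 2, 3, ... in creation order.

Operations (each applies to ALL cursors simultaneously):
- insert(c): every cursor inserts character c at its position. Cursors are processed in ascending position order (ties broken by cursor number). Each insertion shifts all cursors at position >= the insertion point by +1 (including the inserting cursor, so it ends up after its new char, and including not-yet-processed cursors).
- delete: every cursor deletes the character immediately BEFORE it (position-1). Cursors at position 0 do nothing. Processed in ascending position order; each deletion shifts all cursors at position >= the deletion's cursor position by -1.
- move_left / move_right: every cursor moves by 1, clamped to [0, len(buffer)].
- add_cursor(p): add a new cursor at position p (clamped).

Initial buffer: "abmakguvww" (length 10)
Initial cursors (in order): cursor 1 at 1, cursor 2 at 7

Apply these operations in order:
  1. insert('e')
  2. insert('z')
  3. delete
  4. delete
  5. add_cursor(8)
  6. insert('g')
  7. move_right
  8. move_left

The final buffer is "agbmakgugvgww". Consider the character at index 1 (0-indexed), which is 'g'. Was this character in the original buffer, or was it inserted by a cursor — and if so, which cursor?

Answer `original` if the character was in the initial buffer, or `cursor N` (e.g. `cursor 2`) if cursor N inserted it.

Answer: cursor 1

Derivation:
After op 1 (insert('e')): buffer="aebmakguevww" (len 12), cursors c1@2 c2@9, authorship .1......2...
After op 2 (insert('z')): buffer="aezbmakguezvww" (len 14), cursors c1@3 c2@11, authorship .11......22...
After op 3 (delete): buffer="aebmakguevww" (len 12), cursors c1@2 c2@9, authorship .1......2...
After op 4 (delete): buffer="abmakguvww" (len 10), cursors c1@1 c2@7, authorship ..........
After op 5 (add_cursor(8)): buffer="abmakguvww" (len 10), cursors c1@1 c2@7 c3@8, authorship ..........
After op 6 (insert('g')): buffer="agbmakgugvgww" (len 13), cursors c1@2 c2@9 c3@11, authorship .1......2.3..
After op 7 (move_right): buffer="agbmakgugvgww" (len 13), cursors c1@3 c2@10 c3@12, authorship .1......2.3..
After op 8 (move_left): buffer="agbmakgugvgww" (len 13), cursors c1@2 c2@9 c3@11, authorship .1......2.3..
Authorship (.=original, N=cursor N): . 1 . . . . . . 2 . 3 . .
Index 1: author = 1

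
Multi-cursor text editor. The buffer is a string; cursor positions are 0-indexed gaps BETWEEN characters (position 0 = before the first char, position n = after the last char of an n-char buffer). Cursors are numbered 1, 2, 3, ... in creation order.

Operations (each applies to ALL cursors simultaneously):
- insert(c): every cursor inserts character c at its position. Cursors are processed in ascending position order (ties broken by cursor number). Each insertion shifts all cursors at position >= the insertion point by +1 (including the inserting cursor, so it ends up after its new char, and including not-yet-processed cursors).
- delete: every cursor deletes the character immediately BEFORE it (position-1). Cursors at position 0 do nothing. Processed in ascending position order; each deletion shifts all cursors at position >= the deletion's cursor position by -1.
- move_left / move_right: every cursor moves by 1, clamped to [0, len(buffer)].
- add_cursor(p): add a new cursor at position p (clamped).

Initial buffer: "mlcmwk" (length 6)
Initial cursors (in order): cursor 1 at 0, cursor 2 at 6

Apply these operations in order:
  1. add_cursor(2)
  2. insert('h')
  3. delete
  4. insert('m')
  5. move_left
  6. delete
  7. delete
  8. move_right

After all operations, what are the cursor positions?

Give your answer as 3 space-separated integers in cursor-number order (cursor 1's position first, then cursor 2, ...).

After op 1 (add_cursor(2)): buffer="mlcmwk" (len 6), cursors c1@0 c3@2 c2@6, authorship ......
After op 2 (insert('h')): buffer="hmlhcmwkh" (len 9), cursors c1@1 c3@4 c2@9, authorship 1..3....2
After op 3 (delete): buffer="mlcmwk" (len 6), cursors c1@0 c3@2 c2@6, authorship ......
After op 4 (insert('m')): buffer="mmlmcmwkm" (len 9), cursors c1@1 c3@4 c2@9, authorship 1..3....2
After op 5 (move_left): buffer="mmlmcmwkm" (len 9), cursors c1@0 c3@3 c2@8, authorship 1..3....2
After op 6 (delete): buffer="mmmcmwm" (len 7), cursors c1@0 c3@2 c2@6, authorship 1.3...2
After op 7 (delete): buffer="mmcmm" (len 5), cursors c1@0 c3@1 c2@4, authorship 13..2
After op 8 (move_right): buffer="mmcmm" (len 5), cursors c1@1 c3@2 c2@5, authorship 13..2

Answer: 1 5 2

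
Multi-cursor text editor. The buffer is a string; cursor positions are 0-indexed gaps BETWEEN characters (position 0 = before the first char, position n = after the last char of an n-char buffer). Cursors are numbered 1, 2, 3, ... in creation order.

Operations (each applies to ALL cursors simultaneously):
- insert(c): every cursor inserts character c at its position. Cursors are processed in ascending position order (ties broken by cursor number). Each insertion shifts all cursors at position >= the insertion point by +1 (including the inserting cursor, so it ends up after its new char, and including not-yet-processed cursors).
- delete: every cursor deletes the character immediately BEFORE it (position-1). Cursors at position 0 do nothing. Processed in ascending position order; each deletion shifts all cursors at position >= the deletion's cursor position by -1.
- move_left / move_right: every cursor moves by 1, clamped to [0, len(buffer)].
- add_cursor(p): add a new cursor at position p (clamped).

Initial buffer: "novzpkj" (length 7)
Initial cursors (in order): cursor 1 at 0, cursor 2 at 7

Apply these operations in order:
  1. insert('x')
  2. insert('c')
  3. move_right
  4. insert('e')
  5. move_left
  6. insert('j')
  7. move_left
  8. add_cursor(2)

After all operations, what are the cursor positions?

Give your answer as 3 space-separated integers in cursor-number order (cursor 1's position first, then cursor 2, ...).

Answer: 3 13 2

Derivation:
After op 1 (insert('x')): buffer="xnovzpkjx" (len 9), cursors c1@1 c2@9, authorship 1.......2
After op 2 (insert('c')): buffer="xcnovzpkjxc" (len 11), cursors c1@2 c2@11, authorship 11.......22
After op 3 (move_right): buffer="xcnovzpkjxc" (len 11), cursors c1@3 c2@11, authorship 11.......22
After op 4 (insert('e')): buffer="xcneovzpkjxce" (len 13), cursors c1@4 c2@13, authorship 11.1......222
After op 5 (move_left): buffer="xcneovzpkjxce" (len 13), cursors c1@3 c2@12, authorship 11.1......222
After op 6 (insert('j')): buffer="xcnjeovzpkjxcje" (len 15), cursors c1@4 c2@14, authorship 11.11......2222
After op 7 (move_left): buffer="xcnjeovzpkjxcje" (len 15), cursors c1@3 c2@13, authorship 11.11......2222
After op 8 (add_cursor(2)): buffer="xcnjeovzpkjxcje" (len 15), cursors c3@2 c1@3 c2@13, authorship 11.11......2222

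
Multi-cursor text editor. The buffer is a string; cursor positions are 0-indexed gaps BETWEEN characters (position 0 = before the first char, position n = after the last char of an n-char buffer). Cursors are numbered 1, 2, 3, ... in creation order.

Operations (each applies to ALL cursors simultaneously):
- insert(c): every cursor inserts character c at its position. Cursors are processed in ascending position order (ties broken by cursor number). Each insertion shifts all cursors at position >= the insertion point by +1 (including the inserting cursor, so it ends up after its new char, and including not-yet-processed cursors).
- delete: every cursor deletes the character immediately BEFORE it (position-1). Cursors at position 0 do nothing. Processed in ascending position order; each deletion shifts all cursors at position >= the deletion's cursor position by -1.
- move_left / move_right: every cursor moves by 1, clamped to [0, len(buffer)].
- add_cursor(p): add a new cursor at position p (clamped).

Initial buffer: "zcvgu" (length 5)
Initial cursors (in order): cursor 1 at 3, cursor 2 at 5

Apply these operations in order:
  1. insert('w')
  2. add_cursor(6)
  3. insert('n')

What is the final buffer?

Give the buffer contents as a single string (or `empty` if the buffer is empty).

Answer: zcvwngunwn

Derivation:
After op 1 (insert('w')): buffer="zcvwguw" (len 7), cursors c1@4 c2@7, authorship ...1..2
After op 2 (add_cursor(6)): buffer="zcvwguw" (len 7), cursors c1@4 c3@6 c2@7, authorship ...1..2
After op 3 (insert('n')): buffer="zcvwngunwn" (len 10), cursors c1@5 c3@8 c2@10, authorship ...11..322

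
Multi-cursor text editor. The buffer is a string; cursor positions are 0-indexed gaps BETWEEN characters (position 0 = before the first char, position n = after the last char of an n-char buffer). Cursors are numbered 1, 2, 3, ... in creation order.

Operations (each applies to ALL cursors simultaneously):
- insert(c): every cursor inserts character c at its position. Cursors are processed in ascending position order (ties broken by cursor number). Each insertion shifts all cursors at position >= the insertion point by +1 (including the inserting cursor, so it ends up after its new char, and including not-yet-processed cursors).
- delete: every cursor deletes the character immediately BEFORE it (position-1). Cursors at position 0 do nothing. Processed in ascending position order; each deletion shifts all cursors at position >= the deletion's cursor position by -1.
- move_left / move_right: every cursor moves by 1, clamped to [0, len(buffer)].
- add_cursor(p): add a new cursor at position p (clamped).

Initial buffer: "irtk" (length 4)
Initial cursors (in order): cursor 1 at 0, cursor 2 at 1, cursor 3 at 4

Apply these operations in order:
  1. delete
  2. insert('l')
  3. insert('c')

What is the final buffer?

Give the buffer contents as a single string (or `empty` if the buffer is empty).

After op 1 (delete): buffer="rt" (len 2), cursors c1@0 c2@0 c3@2, authorship ..
After op 2 (insert('l')): buffer="llrtl" (len 5), cursors c1@2 c2@2 c3@5, authorship 12..3
After op 3 (insert('c')): buffer="llccrtlc" (len 8), cursors c1@4 c2@4 c3@8, authorship 1212..33

Answer: llccrtlc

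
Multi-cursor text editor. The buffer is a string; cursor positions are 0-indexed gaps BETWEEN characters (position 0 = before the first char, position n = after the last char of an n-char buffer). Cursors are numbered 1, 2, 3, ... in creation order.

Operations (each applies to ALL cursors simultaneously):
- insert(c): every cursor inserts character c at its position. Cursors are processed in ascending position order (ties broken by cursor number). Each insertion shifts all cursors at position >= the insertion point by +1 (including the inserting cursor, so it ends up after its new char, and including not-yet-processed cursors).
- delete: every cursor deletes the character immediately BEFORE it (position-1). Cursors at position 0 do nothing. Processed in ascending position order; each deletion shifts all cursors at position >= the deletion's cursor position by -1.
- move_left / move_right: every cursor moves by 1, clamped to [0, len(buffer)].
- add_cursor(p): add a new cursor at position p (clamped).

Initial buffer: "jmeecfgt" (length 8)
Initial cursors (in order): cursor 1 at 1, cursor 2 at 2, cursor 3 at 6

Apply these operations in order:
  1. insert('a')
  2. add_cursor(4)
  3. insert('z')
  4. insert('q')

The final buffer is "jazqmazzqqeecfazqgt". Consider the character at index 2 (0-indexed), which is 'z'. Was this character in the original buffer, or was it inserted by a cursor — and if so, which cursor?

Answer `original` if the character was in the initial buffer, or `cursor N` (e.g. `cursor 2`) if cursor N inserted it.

After op 1 (insert('a')): buffer="jamaeecfagt" (len 11), cursors c1@2 c2@4 c3@9, authorship .1.2....3..
After op 2 (add_cursor(4)): buffer="jamaeecfagt" (len 11), cursors c1@2 c2@4 c4@4 c3@9, authorship .1.2....3..
After op 3 (insert('z')): buffer="jazmazzeecfazgt" (len 15), cursors c1@3 c2@7 c4@7 c3@13, authorship .11.224....33..
After op 4 (insert('q')): buffer="jazqmazzqqeecfazqgt" (len 19), cursors c1@4 c2@10 c4@10 c3@17, authorship .111.22424....333..
Authorship (.=original, N=cursor N): . 1 1 1 . 2 2 4 2 4 . . . . 3 3 3 . .
Index 2: author = 1

Answer: cursor 1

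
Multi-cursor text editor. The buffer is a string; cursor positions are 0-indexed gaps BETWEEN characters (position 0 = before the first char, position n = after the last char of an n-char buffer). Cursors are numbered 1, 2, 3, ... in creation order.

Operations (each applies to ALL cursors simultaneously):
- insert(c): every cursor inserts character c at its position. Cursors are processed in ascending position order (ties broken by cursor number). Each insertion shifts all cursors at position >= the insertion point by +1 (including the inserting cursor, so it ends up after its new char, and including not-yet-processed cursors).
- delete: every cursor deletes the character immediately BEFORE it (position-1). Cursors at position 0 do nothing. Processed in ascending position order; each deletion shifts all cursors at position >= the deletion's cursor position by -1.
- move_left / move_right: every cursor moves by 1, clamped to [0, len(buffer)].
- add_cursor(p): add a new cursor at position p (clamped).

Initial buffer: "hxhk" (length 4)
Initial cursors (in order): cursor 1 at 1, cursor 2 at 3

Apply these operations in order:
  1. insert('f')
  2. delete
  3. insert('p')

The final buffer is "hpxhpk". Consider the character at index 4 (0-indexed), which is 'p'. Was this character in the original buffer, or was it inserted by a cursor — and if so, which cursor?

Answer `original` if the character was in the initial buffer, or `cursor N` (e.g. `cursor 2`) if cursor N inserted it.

Answer: cursor 2

Derivation:
After op 1 (insert('f')): buffer="hfxhfk" (len 6), cursors c1@2 c2@5, authorship .1..2.
After op 2 (delete): buffer="hxhk" (len 4), cursors c1@1 c2@3, authorship ....
After op 3 (insert('p')): buffer="hpxhpk" (len 6), cursors c1@2 c2@5, authorship .1..2.
Authorship (.=original, N=cursor N): . 1 . . 2 .
Index 4: author = 2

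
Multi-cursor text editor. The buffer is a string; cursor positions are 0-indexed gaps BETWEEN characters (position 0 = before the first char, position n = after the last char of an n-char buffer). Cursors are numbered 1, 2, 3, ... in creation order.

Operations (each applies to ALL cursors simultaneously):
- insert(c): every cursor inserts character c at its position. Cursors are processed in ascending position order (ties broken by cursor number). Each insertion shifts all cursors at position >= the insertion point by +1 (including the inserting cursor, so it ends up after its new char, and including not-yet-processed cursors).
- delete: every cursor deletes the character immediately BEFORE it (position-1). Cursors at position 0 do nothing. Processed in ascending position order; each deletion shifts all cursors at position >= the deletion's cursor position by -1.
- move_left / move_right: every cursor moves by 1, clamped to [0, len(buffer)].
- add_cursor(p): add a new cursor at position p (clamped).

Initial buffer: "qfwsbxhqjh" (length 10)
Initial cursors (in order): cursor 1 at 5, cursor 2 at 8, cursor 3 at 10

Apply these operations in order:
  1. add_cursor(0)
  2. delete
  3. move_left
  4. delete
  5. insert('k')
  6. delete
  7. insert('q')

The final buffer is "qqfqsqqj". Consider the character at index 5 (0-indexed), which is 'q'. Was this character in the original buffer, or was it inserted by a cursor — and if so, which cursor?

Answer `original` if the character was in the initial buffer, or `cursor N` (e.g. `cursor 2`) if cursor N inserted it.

Answer: cursor 2

Derivation:
After op 1 (add_cursor(0)): buffer="qfwsbxhqjh" (len 10), cursors c4@0 c1@5 c2@8 c3@10, authorship ..........
After op 2 (delete): buffer="qfwsxhj" (len 7), cursors c4@0 c1@4 c2@6 c3@7, authorship .......
After op 3 (move_left): buffer="qfwsxhj" (len 7), cursors c4@0 c1@3 c2@5 c3@6, authorship .......
After op 4 (delete): buffer="qfsj" (len 4), cursors c4@0 c1@2 c2@3 c3@3, authorship ....
After op 5 (insert('k')): buffer="kqfkskkj" (len 8), cursors c4@1 c1@4 c2@7 c3@7, authorship 4..1.23.
After op 6 (delete): buffer="qfsj" (len 4), cursors c4@0 c1@2 c2@3 c3@3, authorship ....
After op 7 (insert('q')): buffer="qqfqsqqj" (len 8), cursors c4@1 c1@4 c2@7 c3@7, authorship 4..1.23.
Authorship (.=original, N=cursor N): 4 . . 1 . 2 3 .
Index 5: author = 2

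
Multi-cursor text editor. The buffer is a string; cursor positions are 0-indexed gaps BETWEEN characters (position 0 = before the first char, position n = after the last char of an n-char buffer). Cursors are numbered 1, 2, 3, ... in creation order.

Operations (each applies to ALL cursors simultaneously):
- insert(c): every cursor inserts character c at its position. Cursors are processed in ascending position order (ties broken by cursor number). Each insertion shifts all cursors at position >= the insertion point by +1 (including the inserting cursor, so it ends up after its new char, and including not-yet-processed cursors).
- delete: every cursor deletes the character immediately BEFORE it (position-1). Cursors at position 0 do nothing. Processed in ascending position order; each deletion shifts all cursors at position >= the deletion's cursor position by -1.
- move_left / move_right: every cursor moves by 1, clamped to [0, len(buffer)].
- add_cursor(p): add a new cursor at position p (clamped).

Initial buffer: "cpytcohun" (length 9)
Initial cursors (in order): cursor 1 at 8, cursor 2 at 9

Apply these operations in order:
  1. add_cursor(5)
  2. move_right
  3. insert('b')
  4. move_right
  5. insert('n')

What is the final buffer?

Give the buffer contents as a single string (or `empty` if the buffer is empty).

After op 1 (add_cursor(5)): buffer="cpytcohun" (len 9), cursors c3@5 c1@8 c2@9, authorship .........
After op 2 (move_right): buffer="cpytcohun" (len 9), cursors c3@6 c1@9 c2@9, authorship .........
After op 3 (insert('b')): buffer="cpytcobhunbb" (len 12), cursors c3@7 c1@12 c2@12, authorship ......3...12
After op 4 (move_right): buffer="cpytcobhunbb" (len 12), cursors c3@8 c1@12 c2@12, authorship ......3...12
After op 5 (insert('n')): buffer="cpytcobhnunbbnn" (len 15), cursors c3@9 c1@15 c2@15, authorship ......3.3..1212

Answer: cpytcobhnunbbnn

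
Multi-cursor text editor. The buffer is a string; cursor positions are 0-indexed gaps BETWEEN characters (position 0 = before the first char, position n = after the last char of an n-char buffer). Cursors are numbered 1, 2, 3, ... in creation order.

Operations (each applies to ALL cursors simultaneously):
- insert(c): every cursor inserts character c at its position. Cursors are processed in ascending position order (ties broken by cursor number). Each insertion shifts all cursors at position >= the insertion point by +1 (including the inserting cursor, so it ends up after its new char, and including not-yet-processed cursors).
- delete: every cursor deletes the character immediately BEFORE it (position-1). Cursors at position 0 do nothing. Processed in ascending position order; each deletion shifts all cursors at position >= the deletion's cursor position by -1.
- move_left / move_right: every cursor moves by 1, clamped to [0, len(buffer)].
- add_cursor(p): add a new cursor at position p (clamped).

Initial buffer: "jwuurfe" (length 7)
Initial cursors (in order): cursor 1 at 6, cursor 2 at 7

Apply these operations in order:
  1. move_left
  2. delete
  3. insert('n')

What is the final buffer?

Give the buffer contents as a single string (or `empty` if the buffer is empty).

After op 1 (move_left): buffer="jwuurfe" (len 7), cursors c1@5 c2@6, authorship .......
After op 2 (delete): buffer="jwuue" (len 5), cursors c1@4 c2@4, authorship .....
After op 3 (insert('n')): buffer="jwuunne" (len 7), cursors c1@6 c2@6, authorship ....12.

Answer: jwuunne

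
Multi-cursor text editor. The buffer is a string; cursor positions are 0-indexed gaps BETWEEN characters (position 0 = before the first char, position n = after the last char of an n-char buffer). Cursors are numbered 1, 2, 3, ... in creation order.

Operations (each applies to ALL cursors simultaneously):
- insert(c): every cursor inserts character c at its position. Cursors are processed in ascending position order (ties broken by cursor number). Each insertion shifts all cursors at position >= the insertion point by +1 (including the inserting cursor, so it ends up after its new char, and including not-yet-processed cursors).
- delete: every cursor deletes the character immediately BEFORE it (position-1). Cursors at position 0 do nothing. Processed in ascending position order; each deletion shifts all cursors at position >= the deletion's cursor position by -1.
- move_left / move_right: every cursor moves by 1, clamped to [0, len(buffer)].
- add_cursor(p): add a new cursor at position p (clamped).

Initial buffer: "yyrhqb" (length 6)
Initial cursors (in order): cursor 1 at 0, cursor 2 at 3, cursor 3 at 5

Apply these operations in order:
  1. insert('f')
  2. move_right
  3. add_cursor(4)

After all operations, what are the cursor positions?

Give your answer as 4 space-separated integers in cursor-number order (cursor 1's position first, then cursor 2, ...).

After op 1 (insert('f')): buffer="fyyrfhqfb" (len 9), cursors c1@1 c2@5 c3@8, authorship 1...2..3.
After op 2 (move_right): buffer="fyyrfhqfb" (len 9), cursors c1@2 c2@6 c3@9, authorship 1...2..3.
After op 3 (add_cursor(4)): buffer="fyyrfhqfb" (len 9), cursors c1@2 c4@4 c2@6 c3@9, authorship 1...2..3.

Answer: 2 6 9 4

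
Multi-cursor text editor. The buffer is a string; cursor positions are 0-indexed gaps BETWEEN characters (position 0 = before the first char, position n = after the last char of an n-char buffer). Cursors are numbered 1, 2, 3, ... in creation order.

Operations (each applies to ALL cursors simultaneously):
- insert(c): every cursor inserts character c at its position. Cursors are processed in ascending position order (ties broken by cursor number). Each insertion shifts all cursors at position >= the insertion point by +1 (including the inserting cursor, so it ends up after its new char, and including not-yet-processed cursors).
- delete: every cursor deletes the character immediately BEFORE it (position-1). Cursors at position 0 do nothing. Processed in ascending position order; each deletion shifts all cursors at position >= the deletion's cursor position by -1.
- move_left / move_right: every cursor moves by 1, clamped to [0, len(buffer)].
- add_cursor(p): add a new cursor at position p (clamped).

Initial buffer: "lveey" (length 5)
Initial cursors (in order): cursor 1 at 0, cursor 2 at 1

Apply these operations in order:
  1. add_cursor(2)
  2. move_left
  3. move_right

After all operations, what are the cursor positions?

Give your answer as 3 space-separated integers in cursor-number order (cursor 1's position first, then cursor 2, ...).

Answer: 1 1 2

Derivation:
After op 1 (add_cursor(2)): buffer="lveey" (len 5), cursors c1@0 c2@1 c3@2, authorship .....
After op 2 (move_left): buffer="lveey" (len 5), cursors c1@0 c2@0 c3@1, authorship .....
After op 3 (move_right): buffer="lveey" (len 5), cursors c1@1 c2@1 c3@2, authorship .....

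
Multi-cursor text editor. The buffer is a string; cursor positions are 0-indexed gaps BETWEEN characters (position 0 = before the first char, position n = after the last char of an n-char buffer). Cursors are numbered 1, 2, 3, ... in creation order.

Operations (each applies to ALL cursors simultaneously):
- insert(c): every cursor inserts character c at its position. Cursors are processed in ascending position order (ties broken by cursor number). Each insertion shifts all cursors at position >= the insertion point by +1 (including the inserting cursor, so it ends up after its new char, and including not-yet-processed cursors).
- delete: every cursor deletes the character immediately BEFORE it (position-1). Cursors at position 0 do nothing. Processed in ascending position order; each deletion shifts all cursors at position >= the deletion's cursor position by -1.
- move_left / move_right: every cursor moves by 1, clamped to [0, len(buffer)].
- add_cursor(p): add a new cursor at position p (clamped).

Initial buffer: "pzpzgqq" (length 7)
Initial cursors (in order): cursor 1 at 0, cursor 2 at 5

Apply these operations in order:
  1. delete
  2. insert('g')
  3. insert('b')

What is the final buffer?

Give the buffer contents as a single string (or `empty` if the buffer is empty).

Answer: gbpzpzgbqq

Derivation:
After op 1 (delete): buffer="pzpzqq" (len 6), cursors c1@0 c2@4, authorship ......
After op 2 (insert('g')): buffer="gpzpzgqq" (len 8), cursors c1@1 c2@6, authorship 1....2..
After op 3 (insert('b')): buffer="gbpzpzgbqq" (len 10), cursors c1@2 c2@8, authorship 11....22..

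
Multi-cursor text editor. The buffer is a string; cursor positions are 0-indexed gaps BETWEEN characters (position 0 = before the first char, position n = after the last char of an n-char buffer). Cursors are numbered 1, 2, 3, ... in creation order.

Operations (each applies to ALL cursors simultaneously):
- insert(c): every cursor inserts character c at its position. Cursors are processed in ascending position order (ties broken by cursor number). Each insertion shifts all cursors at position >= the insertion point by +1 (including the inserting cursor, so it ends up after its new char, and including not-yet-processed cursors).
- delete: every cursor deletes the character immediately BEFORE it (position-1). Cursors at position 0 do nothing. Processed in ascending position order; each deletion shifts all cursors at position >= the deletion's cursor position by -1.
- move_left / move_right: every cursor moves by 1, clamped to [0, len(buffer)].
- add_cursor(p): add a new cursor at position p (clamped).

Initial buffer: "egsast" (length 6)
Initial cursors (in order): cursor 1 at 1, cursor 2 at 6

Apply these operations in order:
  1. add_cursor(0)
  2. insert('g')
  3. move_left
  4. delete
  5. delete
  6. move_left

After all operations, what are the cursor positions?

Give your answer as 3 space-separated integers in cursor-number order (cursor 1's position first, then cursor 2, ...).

After op 1 (add_cursor(0)): buffer="egsast" (len 6), cursors c3@0 c1@1 c2@6, authorship ......
After op 2 (insert('g')): buffer="geggsastg" (len 9), cursors c3@1 c1@3 c2@9, authorship 3.1.....2
After op 3 (move_left): buffer="geggsastg" (len 9), cursors c3@0 c1@2 c2@8, authorship 3.1.....2
After op 4 (delete): buffer="gggsasg" (len 7), cursors c3@0 c1@1 c2@6, authorship 31....2
After op 5 (delete): buffer="ggsag" (len 5), cursors c1@0 c3@0 c2@4, authorship 1...2
After op 6 (move_left): buffer="ggsag" (len 5), cursors c1@0 c3@0 c2@3, authorship 1...2

Answer: 0 3 0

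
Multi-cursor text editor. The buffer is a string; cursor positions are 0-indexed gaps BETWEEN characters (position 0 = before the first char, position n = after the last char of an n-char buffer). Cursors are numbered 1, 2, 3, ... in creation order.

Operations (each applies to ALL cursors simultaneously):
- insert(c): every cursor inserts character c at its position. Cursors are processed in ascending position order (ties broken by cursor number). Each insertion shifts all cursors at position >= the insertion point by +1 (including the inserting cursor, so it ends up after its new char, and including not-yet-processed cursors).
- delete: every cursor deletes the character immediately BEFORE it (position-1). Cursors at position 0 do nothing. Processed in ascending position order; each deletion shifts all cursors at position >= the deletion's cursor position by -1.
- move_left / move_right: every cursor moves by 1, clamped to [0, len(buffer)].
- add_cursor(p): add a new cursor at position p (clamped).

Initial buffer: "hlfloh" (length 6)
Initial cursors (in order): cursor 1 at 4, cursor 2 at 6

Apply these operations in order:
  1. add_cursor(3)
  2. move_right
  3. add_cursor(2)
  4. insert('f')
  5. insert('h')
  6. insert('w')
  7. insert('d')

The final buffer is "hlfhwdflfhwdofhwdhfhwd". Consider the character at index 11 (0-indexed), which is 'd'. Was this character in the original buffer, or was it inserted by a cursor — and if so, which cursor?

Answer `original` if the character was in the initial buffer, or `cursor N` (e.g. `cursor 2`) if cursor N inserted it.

After op 1 (add_cursor(3)): buffer="hlfloh" (len 6), cursors c3@3 c1@4 c2@6, authorship ......
After op 2 (move_right): buffer="hlfloh" (len 6), cursors c3@4 c1@5 c2@6, authorship ......
After op 3 (add_cursor(2)): buffer="hlfloh" (len 6), cursors c4@2 c3@4 c1@5 c2@6, authorship ......
After op 4 (insert('f')): buffer="hlfflfofhf" (len 10), cursors c4@3 c3@6 c1@8 c2@10, authorship ..4..3.1.2
After op 5 (insert('h')): buffer="hlfhflfhofhhfh" (len 14), cursors c4@4 c3@8 c1@11 c2@14, authorship ..44..33.11.22
After op 6 (insert('w')): buffer="hlfhwflfhwofhwhfhw" (len 18), cursors c4@5 c3@10 c1@14 c2@18, authorship ..444..333.111.222
After op 7 (insert('d')): buffer="hlfhwdflfhwdofhwdhfhwd" (len 22), cursors c4@6 c3@12 c1@17 c2@22, authorship ..4444..3333.1111.2222
Authorship (.=original, N=cursor N): . . 4 4 4 4 . . 3 3 3 3 . 1 1 1 1 . 2 2 2 2
Index 11: author = 3

Answer: cursor 3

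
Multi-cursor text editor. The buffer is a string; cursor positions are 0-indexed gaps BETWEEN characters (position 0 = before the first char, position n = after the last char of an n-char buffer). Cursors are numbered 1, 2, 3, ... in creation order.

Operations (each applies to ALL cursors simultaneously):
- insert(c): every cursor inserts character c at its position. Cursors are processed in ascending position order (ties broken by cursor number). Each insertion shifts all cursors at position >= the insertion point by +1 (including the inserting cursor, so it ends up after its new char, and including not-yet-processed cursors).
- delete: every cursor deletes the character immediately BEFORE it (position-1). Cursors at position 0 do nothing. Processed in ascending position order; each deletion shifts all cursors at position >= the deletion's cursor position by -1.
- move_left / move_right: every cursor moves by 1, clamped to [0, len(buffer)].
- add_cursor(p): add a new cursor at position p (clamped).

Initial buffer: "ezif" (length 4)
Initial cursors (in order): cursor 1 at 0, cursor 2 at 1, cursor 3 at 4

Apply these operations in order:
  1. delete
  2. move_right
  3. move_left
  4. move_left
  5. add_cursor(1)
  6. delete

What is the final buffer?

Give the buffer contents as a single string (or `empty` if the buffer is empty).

Answer: i

Derivation:
After op 1 (delete): buffer="zi" (len 2), cursors c1@0 c2@0 c3@2, authorship ..
After op 2 (move_right): buffer="zi" (len 2), cursors c1@1 c2@1 c3@2, authorship ..
After op 3 (move_left): buffer="zi" (len 2), cursors c1@0 c2@0 c3@1, authorship ..
After op 4 (move_left): buffer="zi" (len 2), cursors c1@0 c2@0 c3@0, authorship ..
After op 5 (add_cursor(1)): buffer="zi" (len 2), cursors c1@0 c2@0 c3@0 c4@1, authorship ..
After op 6 (delete): buffer="i" (len 1), cursors c1@0 c2@0 c3@0 c4@0, authorship .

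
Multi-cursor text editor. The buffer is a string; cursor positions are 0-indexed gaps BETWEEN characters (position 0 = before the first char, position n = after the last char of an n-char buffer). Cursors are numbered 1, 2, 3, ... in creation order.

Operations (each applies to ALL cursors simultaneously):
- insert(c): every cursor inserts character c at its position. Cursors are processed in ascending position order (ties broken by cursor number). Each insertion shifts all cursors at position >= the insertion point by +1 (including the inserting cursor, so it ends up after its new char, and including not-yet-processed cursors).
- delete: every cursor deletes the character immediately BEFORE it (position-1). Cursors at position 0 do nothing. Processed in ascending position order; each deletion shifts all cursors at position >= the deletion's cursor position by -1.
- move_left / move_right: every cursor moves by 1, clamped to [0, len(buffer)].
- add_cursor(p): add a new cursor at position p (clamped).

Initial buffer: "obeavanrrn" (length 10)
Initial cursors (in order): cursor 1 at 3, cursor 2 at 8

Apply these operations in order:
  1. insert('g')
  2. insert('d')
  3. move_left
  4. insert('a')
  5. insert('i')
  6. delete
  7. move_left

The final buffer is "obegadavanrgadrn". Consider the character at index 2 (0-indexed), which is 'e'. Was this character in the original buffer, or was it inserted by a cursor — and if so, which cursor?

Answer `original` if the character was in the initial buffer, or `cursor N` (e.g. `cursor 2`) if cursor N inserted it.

After op 1 (insert('g')): buffer="obegavanrgrn" (len 12), cursors c1@4 c2@10, authorship ...1.....2..
After op 2 (insert('d')): buffer="obegdavanrgdrn" (len 14), cursors c1@5 c2@12, authorship ...11.....22..
After op 3 (move_left): buffer="obegdavanrgdrn" (len 14), cursors c1@4 c2@11, authorship ...11.....22..
After op 4 (insert('a')): buffer="obegadavanrgadrn" (len 16), cursors c1@5 c2@13, authorship ...111.....222..
After op 5 (insert('i')): buffer="obegaidavanrgaidrn" (len 18), cursors c1@6 c2@15, authorship ...1111.....2222..
After op 6 (delete): buffer="obegadavanrgadrn" (len 16), cursors c1@5 c2@13, authorship ...111.....222..
After op 7 (move_left): buffer="obegadavanrgadrn" (len 16), cursors c1@4 c2@12, authorship ...111.....222..
Authorship (.=original, N=cursor N): . . . 1 1 1 . . . . . 2 2 2 . .
Index 2: author = original

Answer: original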